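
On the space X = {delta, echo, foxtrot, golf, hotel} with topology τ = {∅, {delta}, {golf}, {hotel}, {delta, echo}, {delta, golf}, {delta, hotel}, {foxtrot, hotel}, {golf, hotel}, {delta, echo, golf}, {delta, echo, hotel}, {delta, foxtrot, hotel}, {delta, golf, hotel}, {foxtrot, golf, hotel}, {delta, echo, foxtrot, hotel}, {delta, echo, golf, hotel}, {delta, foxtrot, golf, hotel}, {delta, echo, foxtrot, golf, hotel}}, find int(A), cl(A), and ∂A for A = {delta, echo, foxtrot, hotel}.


int(A) = {delta, echo, foxtrot, hotel}, cl(A) = {delta, echo, foxtrot, hotel}, ∂A = ∅.

Closed sets in (X, τ) are complements of opens:
  closed(X, τ) = {∅, {echo}, {foxtrot}, {golf}, {delta, echo}, {echo, foxtrot}, {echo, golf}, {foxtrot, golf}, {foxtrot, hotel}, {delta, echo, foxtrot}, {delta, echo, golf}, {echo, foxtrot, golf}, {echo, foxtrot, hotel}, {foxtrot, golf, hotel}, {delta, echo, foxtrot, golf}, {delta, echo, foxtrot, hotel}, {echo, foxtrot, golf, hotel}, {delta, echo, foxtrot, golf, hotel}}.
int(A) = ⋃ {U ∈ τ : U ⊆ A}. Opens contained in A: ∅, {delta}, {hotel}, {delta, echo}, {delta, hotel}, {foxtrot, hotel}, {delta, echo, hotel}, {delta, foxtrot, hotel}, {delta, echo, foxtrot, hotel}.
Taking the union of these: int(A) = {delta, echo, foxtrot, hotel}.
cl(A) = ⋂ {C closed : A ⊆ C}. Closed sets containing A: {delta, echo, foxtrot, hotel}, {delta, echo, foxtrot, golf, hotel}.
Intersecting these: cl(A) = {delta, echo, foxtrot, hotel}.
∂A = cl(A) ∖ int(A) = {delta, echo, foxtrot, hotel} ∖ {delta, echo, foxtrot, hotel} = ∅.


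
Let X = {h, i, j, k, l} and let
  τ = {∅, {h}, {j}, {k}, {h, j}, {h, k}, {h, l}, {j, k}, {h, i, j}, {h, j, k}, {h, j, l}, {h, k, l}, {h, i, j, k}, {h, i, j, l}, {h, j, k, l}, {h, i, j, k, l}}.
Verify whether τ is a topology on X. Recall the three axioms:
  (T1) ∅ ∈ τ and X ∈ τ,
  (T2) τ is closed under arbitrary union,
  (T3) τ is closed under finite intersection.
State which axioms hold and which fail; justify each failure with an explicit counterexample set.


τ IS a topology on X.

Axiom (T1): ∅ ∈ τ? Yes; X ∈ τ? Yes.
Axiom (T2/T3): check pairwise unions and intersections of members of τ.
All pairwise intersections and unions checked — each lies in τ. Therefore τ satisfies (T1), (T2), (T3): it IS a topology on X.


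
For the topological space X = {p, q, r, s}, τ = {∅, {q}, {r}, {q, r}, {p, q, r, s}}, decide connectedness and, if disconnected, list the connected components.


(X, τ) is connected.

Find clopen sets (U ∈ τ with X ∖ U ∈ τ):
  U = ∅, X ∖ U = {p, q, r, s} — both open, so U is clopen.
  U = {p, q, r, s}, X ∖ U = ∅ — both open, so U is clopen.
Only trivial clopens (∅ and X) exist, so (X, τ) is connected.
Compute connected components by grouping points that agree on all clopens:
  component: {p, q, r, s}


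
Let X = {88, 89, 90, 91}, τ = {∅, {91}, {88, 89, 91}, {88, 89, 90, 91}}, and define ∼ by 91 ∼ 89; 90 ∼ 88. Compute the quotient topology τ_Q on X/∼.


X/∼ = {[88=90], [89=91]}; |τ_Q| = 2.

Equivalence classes: [88=90], [89=91].
Quotient map π: X → X/∼ sends 88 ↦ [88=90], 89 ↦ [89=91], 90 ↦ [88=90], 91 ↦ [89=91].
For each subset V ⊆ X/∼, compute π^{-1}(V) ⊆ X and check whether π^{-1}(V) ∈ τ. V is open in τ_Q iff π^{-1}(V) ∈ τ.
  V = {}: π^{-1}(V) = ∅ ∈ τ ✓.
  V = {[88=90]}: π^{-1}(V) = {88, 90} ∉ τ ✗.
  V = {[89=91]}: π^{-1}(V) = {89, 91} ∉ τ ✗.
  V = {[88=90], [89=91]}: π^{-1}(V) = {88, 89, 90, 91} ∈ τ ✓.
Open sets in the quotient: τ_Q = {{}, {[88=90], [89=91]}} (2 elements).


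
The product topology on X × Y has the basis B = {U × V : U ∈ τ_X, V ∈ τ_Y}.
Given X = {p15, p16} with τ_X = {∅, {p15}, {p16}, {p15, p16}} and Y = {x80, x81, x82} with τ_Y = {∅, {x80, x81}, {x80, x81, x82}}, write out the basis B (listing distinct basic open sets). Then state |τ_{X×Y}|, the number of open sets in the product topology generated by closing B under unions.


Basis B = {∅ × ∅, {p15} × {x80, x81}, {p16} × {x80, x81}, {p15} × {x80, x81, x82}, {p16} × {x80, x81, x82}, {p15, p16} × {x80, x81}, {p15, p16} × {x80, x81, x82}}; |τ_{X×Y}| = 9.

Enumerate products U × V with U ∈ τ_X, V ∈ τ_Y (deduplicated):
  ∅ × ∅ = {} (∅)
  {p15} × {x80, x81} = {(p15,x80), (p15,x81)}
  {p16} × {x80, x81} = {(p16,x80), (p16,x81)}
  {p15} × {x80, x81, x82} = {(p15,x80), (p15,x81), (p15,x82)}
  {p16} × {x80, x81, x82} = {(p16,x80), (p16,x81), (p16,x82)}
  {p15, p16} × {x80, x81} = {(p15,x80), (p15,x81), (p16,x80), (p16,x81)}
  {p15, p16} × {x80, x81, x82} = {(p15,x80), (p15,x81), (p15,x82), (p16,x80), (p16,x81), (p16,x82)}
These 7 distinct sets form the basis B.
Close under arbitrary unions to get τ_{X×Y}; counting gives |τ_{X×Y}| = 9.


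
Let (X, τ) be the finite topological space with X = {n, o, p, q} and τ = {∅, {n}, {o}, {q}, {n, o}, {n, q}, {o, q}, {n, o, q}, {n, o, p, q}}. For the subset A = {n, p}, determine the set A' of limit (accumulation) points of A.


A' = {p}

For each x ∈ X, list the open sets U ∈ τ with x ∈ U, then check whether U ∩ (A ∖ {x}) ≠ ∅ for every such U.
  x = n: open {n} ∋ x has {n} ∩ (A ∖ {n}) = ∅, so x is NOT a limit point.
  x = o: open {o} ∋ x has {o} ∩ (A ∖ {o}) = ∅, so x is NOT a limit point.
  x = p: opens ∋ x are {n, o, p, q}; each meets A ∖ {p}, so x IS a limit point.
  x = q: open {q} ∋ x has {q} ∩ (A ∖ {q}) = ∅, so x is NOT a limit point.
Collecting: A' = {p}.


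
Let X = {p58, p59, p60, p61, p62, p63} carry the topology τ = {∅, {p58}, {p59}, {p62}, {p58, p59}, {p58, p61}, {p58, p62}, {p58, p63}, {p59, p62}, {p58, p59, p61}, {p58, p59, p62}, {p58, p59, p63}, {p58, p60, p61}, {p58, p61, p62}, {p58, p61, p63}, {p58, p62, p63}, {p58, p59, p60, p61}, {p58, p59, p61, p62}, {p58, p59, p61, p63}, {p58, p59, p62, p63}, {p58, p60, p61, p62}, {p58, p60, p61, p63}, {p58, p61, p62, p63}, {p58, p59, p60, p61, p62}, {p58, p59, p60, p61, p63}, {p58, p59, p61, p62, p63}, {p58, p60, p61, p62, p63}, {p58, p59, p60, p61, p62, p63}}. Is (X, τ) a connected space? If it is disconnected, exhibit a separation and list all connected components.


(X, τ) is disconnected; components = [{p59}, {p62}, {p58, p60, p61, p63}].

Find clopen sets (U ∈ τ with X ∖ U ∈ τ):
  U = ∅, X ∖ U = {p58, p59, p60, p61, p62, p63} — both open, so U is clopen.
  U = {p59}, X ∖ U = {p58, p60, p61, p62, p63} — both open, so U is clopen.
  U = {p62}, X ∖ U = {p58, p59, p60, p61, p63} — both open, so U is clopen.
  U = {p59, p62}, X ∖ U = {p58, p60, p61, p63} — both open, so U is clopen.
  U = {p58, p60, p61, p63}, X ∖ U = {p59, p62} — both open, so U is clopen.
  U = {p58, p59, p60, p61, p63}, X ∖ U = {p62} — both open, so U is clopen.
  U = {p58, p60, p61, p62, p63}, X ∖ U = {p59} — both open, so U is clopen.
  U = {p58, p59, p60, p61, p62, p63}, X ∖ U = ∅ — both open, so U is clopen.
Nontrivial clopen(s) exist: e.g. {p59, p62}. So (X, τ) is disconnected.
Compute connected components by grouping points that agree on all clopens:
  component: {p59}
  component: {p62}
  component: {p58, p60, p61, p63}


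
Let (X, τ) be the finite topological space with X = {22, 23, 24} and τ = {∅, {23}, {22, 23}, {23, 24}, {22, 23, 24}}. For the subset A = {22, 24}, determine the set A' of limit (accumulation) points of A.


A' = ∅

For each x ∈ X, list the open sets U ∈ τ with x ∈ U, then check whether U ∩ (A ∖ {x}) ≠ ∅ for every such U.
  x = 22: open {22, 23} ∋ x has {22, 23} ∩ (A ∖ {22}) = ∅, so x is NOT a limit point.
  x = 23: open {23} ∋ x has {23} ∩ (A ∖ {23}) = ∅, so x is NOT a limit point.
  x = 24: open {23, 24} ∋ x has {23, 24} ∩ (A ∖ {24}) = ∅, so x is NOT a limit point.
Collecting: A' = ∅.


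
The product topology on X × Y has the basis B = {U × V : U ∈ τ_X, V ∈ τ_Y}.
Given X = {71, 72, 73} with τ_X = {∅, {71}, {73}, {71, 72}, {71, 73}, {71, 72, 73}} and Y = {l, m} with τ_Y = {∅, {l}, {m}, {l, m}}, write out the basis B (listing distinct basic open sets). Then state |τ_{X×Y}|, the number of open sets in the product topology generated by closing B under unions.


Basis B = {∅ × ∅, {71} × {l}, {71} × {m}, {73} × {l}, {73} × {m}, {71} × {l, m}, {71, 72} × {l}, {71, 73} × {l}, {71, 72} × {m}, {71, 73} × {m}, {73} × {l, m}, {71, 72, 73} × {l}, {71, 72, 73} × {m}, {71, 72} × {l, m}, {71, 73} × {l, m}, {71, 72, 73} × {l, m}}; |τ_{X×Y}| = 36.

Enumerate products U × V with U ∈ τ_X, V ∈ τ_Y (deduplicated):
  ∅ × ∅ = {} (∅)
  {71} × {l} = {(71,l)}
  {71} × {m} = {(71,m)}
  {73} × {l} = {(73,l)}
  {73} × {m} = {(73,m)}
  {71} × {l, m} = {(71,l), (71,m)}
  {71, 72} × {l} = {(71,l), (72,l)}
  {71, 73} × {l} = {(71,l), (73,l)}
  {71, 72} × {m} = {(71,m), (72,m)}
  {71, 73} × {m} = {(71,m), (73,m)}
  {73} × {l, m} = {(73,l), (73,m)}
  {71, 72, 73} × {l} = {(71,l), (72,l), (73,l)}
  {71, 72, 73} × {m} = {(71,m), (72,m), (73,m)}
  {71, 72} × {l, m} = {(71,l), (71,m), (72,l), (72,m)}
  {71, 73} × {l, m} = {(71,l), (71,m), (73,l), (73,m)}
  {71, 72, 73} × {l, m} = {(71,l), (71,m), (72,l), (72,m), (73,l), (73,m)}
These 16 distinct sets form the basis B.
Close under arbitrary unions to get τ_{X×Y}; counting gives |τ_{X×Y}| = 36.


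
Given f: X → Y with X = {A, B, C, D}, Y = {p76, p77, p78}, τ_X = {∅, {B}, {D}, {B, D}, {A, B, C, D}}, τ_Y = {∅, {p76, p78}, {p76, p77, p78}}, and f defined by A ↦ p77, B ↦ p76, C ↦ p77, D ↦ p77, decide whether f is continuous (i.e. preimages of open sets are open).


f IS continuous.

Compute f^{-1}(U) for each U ∈ τ_Y:
  U = ∅: f^{-1}(U) = ∅ ∈ τ_X ✓.
  U = {p76, p78}: f^{-1}(U) = {B} ∈ τ_X ✓.
  U = {p76, p77, p78}: f^{-1}(U) = {A, B, C, D} ∈ τ_X ✓.
Every preimage lies in τ_X, so f IS continuous.


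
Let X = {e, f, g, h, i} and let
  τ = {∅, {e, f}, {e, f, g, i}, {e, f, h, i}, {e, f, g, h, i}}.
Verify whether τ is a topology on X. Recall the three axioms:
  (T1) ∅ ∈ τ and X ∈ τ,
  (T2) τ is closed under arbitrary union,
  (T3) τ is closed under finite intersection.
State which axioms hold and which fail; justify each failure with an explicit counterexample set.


τ is NOT a topology on X.

Axiom (T1): ∅ ∈ τ? Yes; X ∈ τ? Yes.
Axiom (T2/T3): check pairwise unions and intersections of members of τ.
Counterexample for (T3): {e, f, g, i} ∩ {e, f, h, i} = {e, f, i} ∉ τ. Therefore τ is NOT a topology.


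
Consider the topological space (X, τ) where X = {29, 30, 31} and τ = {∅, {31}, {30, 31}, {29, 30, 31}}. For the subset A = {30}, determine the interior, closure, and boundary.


int(A) = ∅, cl(A) = {29, 30}, ∂A = {29, 30}.

Closed sets in (X, τ) are complements of opens:
  closed(X, τ) = {∅, {29}, {29, 30}, {29, 30, 31}}.
int(A) = ⋃ {U ∈ τ : U ⊆ A}. Opens contained in A: ∅.
Taking the union of these: int(A) = ∅.
cl(A) = ⋂ {C closed : A ⊆ C}. Closed sets containing A: {29, 30}, {29, 30, 31}.
Intersecting these: cl(A) = {29, 30}.
∂A = cl(A) ∖ int(A) = {29, 30} ∖ ∅ = {29, 30}.


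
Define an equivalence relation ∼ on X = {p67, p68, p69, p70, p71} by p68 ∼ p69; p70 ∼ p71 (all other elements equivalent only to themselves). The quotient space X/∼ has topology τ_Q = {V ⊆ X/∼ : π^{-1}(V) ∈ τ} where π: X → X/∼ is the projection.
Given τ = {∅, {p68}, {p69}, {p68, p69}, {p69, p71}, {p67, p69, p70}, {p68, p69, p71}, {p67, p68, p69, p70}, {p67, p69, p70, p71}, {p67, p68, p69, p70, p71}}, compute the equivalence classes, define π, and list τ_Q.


X/∼ = {[p67], [p68=p69], [p70=p71]}; |τ_Q| = 3.

Equivalence classes: [p67], [p68=p69], [p70=p71].
Quotient map π: X → X/∼ sends p67 ↦ [p67], p68 ↦ [p68=p69], p69 ↦ [p68=p69], p70 ↦ [p70=p71], p71 ↦ [p70=p71].
For each subset V ⊆ X/∼, compute π^{-1}(V) ⊆ X and check whether π^{-1}(V) ∈ τ. V is open in τ_Q iff π^{-1}(V) ∈ τ.
  V = {}: π^{-1}(V) = ∅ ∈ τ ✓.
  V = {[p67]}: π^{-1}(V) = {p67} ∉ τ ✗.
  V = {[p68=p69]}: π^{-1}(V) = {p68, p69} ∈ τ ✓.
  V = {[p67], [p68=p69]}: π^{-1}(V) = {p67, p68, p69} ∉ τ ✗.
  V = {[p70=p71]}: π^{-1}(V) = {p70, p71} ∉ τ ✗.
  V = {[p67], [p70=p71]}: π^{-1}(V) = {p67, p70, p71} ∉ τ ✗.
  V = {[p68=p69], [p70=p71]}: π^{-1}(V) = {p68, p69, p70, p71} ∉ τ ✗.
  V = {[p67], [p68=p69], [p70=p71]}: π^{-1}(V) = {p67, p68, p69, p70, p71} ∈ τ ✓.
Open sets in the quotient: τ_Q = {{}, {[p68=p69]}, {[p67], [p68=p69], [p70=p71]}} (3 elements).


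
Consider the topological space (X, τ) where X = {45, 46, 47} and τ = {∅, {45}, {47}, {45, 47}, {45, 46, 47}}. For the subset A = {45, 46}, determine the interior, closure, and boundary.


int(A) = {45}, cl(A) = {45, 46}, ∂A = {46}.

Closed sets in (X, τ) are complements of opens:
  closed(X, τ) = {∅, {46}, {45, 46}, {46, 47}, {45, 46, 47}}.
int(A) = ⋃ {U ∈ τ : U ⊆ A}. Opens contained in A: ∅, {45}.
Taking the union of these: int(A) = {45}.
cl(A) = ⋂ {C closed : A ⊆ C}. Closed sets containing A: {45, 46}, {45, 46, 47}.
Intersecting these: cl(A) = {45, 46}.
∂A = cl(A) ∖ int(A) = {45, 46} ∖ {45} = {46}.


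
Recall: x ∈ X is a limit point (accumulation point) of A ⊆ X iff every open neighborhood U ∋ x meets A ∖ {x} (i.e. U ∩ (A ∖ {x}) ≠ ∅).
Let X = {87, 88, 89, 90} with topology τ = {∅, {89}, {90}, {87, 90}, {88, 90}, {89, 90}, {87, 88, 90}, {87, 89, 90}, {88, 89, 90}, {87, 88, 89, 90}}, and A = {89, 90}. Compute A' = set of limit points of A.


A' = {87, 88}

For each x ∈ X, list the open sets U ∈ τ with x ∈ U, then check whether U ∩ (A ∖ {x}) ≠ ∅ for every such U.
  x = 87: opens ∋ x are {87, 90}, {87, 88, 90}, {87, 89, 90}, {87, 88, 89, 90}; each meets A ∖ {87}, so x IS a limit point.
  x = 88: opens ∋ x are {88, 90}, {87, 88, 90}, {88, 89, 90}, {87, 88, 89, 90}; each meets A ∖ {88}, so x IS a limit point.
  x = 89: open {89} ∋ x has {89} ∩ (A ∖ {89}) = ∅, so x is NOT a limit point.
  x = 90: open {90} ∋ x has {90} ∩ (A ∖ {90}) = ∅, so x is NOT a limit point.
Collecting: A' = {87, 88}.


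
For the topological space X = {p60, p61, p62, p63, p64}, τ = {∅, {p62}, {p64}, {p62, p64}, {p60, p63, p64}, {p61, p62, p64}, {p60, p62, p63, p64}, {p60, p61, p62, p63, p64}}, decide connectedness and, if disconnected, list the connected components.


(X, τ) is connected.

Find clopen sets (U ∈ τ with X ∖ U ∈ τ):
  U = ∅, X ∖ U = {p60, p61, p62, p63, p64} — both open, so U is clopen.
  U = {p60, p61, p62, p63, p64}, X ∖ U = ∅ — both open, so U is clopen.
Only trivial clopens (∅ and X) exist, so (X, τ) is connected.
Compute connected components by grouping points that agree on all clopens:
  component: {p60, p61, p62, p63, p64}


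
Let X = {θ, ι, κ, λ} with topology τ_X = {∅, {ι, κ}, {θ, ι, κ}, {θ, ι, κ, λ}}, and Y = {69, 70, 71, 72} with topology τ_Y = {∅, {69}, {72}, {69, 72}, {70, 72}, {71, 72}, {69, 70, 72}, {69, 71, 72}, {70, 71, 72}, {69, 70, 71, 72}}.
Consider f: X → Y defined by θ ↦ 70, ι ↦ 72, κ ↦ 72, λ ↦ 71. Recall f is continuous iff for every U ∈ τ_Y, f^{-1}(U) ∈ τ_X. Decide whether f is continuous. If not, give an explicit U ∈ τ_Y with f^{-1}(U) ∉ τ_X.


f is NOT continuous.

Compute f^{-1}(U) for each U ∈ τ_Y:
  U = ∅: f^{-1}(U) = ∅ ∈ τ_X ✓.
  U = {69}: f^{-1}(U) = ∅ ∈ τ_X ✓.
  U = {72}: f^{-1}(U) = {ι, κ} ∈ τ_X ✓.
  U = {69, 72}: f^{-1}(U) = {ι, κ} ∈ τ_X ✓.
  U = {70, 72}: f^{-1}(U) = {θ, ι, κ} ∈ τ_X ✓.
  U = {71, 72}: f^{-1}(U) = {ι, κ, λ} ∉ τ_X ✗.
  U = {69, 70, 72}: f^{-1}(U) = {θ, ι, κ} ∈ τ_X ✓.
  U = {69, 71, 72}: f^{-1}(U) = {ι, κ, λ} ∉ τ_X ✗.
  U = {70, 71, 72}: f^{-1}(U) = {θ, ι, κ, λ} ∈ τ_X ✓.
  U = {69, 70, 71, 72}: f^{-1}(U) = {θ, ι, κ, λ} ∈ τ_X ✓.
Found U = {71, 72} with f^{-1}(U) = {ι, κ, λ} not in τ_X. Therefore f is NOT continuous.


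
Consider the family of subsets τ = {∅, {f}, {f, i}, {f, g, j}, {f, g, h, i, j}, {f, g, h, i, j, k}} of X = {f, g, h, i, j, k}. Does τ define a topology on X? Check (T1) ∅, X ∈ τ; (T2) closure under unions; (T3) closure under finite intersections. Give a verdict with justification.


τ is NOT a topology on X.

Axiom (T1): ∅ ∈ τ? Yes; X ∈ τ? Yes.
Axiom (T2/T3): check pairwise unions and intersections of members of τ.
Counterexample for (T2): {f, i} ∪ {f, g, j} = {f, g, i, j} ∉ τ. Therefore τ is NOT a topology.


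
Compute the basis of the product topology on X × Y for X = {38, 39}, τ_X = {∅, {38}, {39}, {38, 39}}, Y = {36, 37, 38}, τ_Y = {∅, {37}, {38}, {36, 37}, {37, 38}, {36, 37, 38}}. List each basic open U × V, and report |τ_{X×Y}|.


Basis B = {∅ × ∅, {38} × {37}, {38} × {38}, {39} × {37}, {39} × {38}, {38} × {36, 37}, {38} × {37, 38}, {38, 39} × {37}, {38, 39} × {38}, {39} × {36, 37}, {39} × {37, 38}, {38} × {36, 37, 38}, {39} × {36, 37, 38}, {38, 39} × {36, 37}, {38, 39} × {37, 38}, {38, 39} × {36, 37, 38}}; |τ_{X×Y}| = 36.

Enumerate products U × V with U ∈ τ_X, V ∈ τ_Y (deduplicated):
  ∅ × ∅ = {} (∅)
  {38} × {37} = {(38,37)}
  {38} × {38} = {(38,38)}
  {39} × {37} = {(39,37)}
  {39} × {38} = {(39,38)}
  {38} × {36, 37} = {(38,36), (38,37)}
  {38} × {37, 38} = {(38,37), (38,38)}
  {38, 39} × {37} = {(38,37), (39,37)}
  {38, 39} × {38} = {(38,38), (39,38)}
  {39} × {36, 37} = {(39,36), (39,37)}
  {39} × {37, 38} = {(39,37), (39,38)}
  {38} × {36, 37, 38} = {(38,36), (38,37), (38,38)}
  {39} × {36, 37, 38} = {(39,36), (39,37), (39,38)}
  {38, 39} × {36, 37} = {(38,36), (38,37), (39,36), (39,37)}
  {38, 39} × {37, 38} = {(38,37), (38,38), (39,37), (39,38)}
  {38, 39} × {36, 37, 38} = {(38,36), (38,37), (38,38), (39,36), (39,37), (39,38)}
These 16 distinct sets form the basis B.
Close under arbitrary unions to get τ_{X×Y}; counting gives |τ_{X×Y}| = 36.


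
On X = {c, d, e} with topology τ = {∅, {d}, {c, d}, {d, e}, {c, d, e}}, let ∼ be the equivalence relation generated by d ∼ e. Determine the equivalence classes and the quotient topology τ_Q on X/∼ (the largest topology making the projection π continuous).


X/∼ = {[c], [d=e]}; |τ_Q| = 3.

Equivalence classes: [c], [d=e].
Quotient map π: X → X/∼ sends c ↦ [c], d ↦ [d=e], e ↦ [d=e].
For each subset V ⊆ X/∼, compute π^{-1}(V) ⊆ X and check whether π^{-1}(V) ∈ τ. V is open in τ_Q iff π^{-1}(V) ∈ τ.
  V = {}: π^{-1}(V) = ∅ ∈ τ ✓.
  V = {[c]}: π^{-1}(V) = {c} ∉ τ ✗.
  V = {[d=e]}: π^{-1}(V) = {d, e} ∈ τ ✓.
  V = {[c], [d=e]}: π^{-1}(V) = {c, d, e} ∈ τ ✓.
Open sets in the quotient: τ_Q = {{}, {[d=e]}, {[c], [d=e]}} (3 elements).


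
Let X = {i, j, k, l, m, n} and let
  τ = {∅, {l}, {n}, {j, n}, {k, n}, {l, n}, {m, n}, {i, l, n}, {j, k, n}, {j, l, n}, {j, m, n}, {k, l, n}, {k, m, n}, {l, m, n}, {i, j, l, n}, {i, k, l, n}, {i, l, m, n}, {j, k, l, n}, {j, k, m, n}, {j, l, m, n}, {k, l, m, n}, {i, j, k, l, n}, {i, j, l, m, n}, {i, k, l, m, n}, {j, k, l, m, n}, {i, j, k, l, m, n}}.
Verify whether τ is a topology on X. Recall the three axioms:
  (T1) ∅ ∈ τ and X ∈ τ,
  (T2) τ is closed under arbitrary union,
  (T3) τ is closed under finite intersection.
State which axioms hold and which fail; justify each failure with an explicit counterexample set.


τ IS a topology on X.

Axiom (T1): ∅ ∈ τ? Yes; X ∈ τ? Yes.
Axiom (T2/T3): check pairwise unions and intersections of members of τ.
All pairwise intersections and unions checked — each lies in τ. Therefore τ satisfies (T1), (T2), (T3): it IS a topology on X.


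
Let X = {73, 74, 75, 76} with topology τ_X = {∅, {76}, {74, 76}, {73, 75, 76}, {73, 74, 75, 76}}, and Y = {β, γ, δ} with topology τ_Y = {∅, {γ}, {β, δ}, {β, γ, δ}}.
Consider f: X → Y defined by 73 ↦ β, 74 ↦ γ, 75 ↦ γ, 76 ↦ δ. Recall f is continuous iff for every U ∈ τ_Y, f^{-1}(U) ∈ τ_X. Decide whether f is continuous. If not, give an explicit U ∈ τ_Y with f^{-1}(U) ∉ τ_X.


f is NOT continuous.

Compute f^{-1}(U) for each U ∈ τ_Y:
  U = ∅: f^{-1}(U) = ∅ ∈ τ_X ✓.
  U = {γ}: f^{-1}(U) = {74, 75} ∉ τ_X ✗.
  U = {β, δ}: f^{-1}(U) = {73, 76} ∉ τ_X ✗.
  U = {β, γ, δ}: f^{-1}(U) = {73, 74, 75, 76} ∈ τ_X ✓.
Found U = {γ} with f^{-1}(U) = {74, 75} not in τ_X. Therefore f is NOT continuous.


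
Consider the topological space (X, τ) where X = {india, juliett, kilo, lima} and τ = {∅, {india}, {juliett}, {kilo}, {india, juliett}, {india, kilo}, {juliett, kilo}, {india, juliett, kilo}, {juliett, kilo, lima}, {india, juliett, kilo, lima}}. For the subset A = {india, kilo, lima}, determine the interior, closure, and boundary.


int(A) = {india, kilo}, cl(A) = {india, kilo, lima}, ∂A = {lima}.

Closed sets in (X, τ) are complements of opens:
  closed(X, τ) = {∅, {india}, {lima}, {india, lima}, {juliett, lima}, {kilo, lima}, {india, juliett, lima}, {india, kilo, lima}, {juliett, kilo, lima}, {india, juliett, kilo, lima}}.
int(A) = ⋃ {U ∈ τ : U ⊆ A}. Opens contained in A: ∅, {india}, {kilo}, {india, kilo}.
Taking the union of these: int(A) = {india, kilo}.
cl(A) = ⋂ {C closed : A ⊆ C}. Closed sets containing A: {india, kilo, lima}, {india, juliett, kilo, lima}.
Intersecting these: cl(A) = {india, kilo, lima}.
∂A = cl(A) ∖ int(A) = {india, kilo, lima} ∖ {india, kilo} = {lima}.


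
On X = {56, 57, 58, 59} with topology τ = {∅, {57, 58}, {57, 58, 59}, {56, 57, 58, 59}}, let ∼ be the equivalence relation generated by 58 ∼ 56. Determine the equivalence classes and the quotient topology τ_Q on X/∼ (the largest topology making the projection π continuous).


X/∼ = {[56=58], [57], [59]}; |τ_Q| = 2.

Equivalence classes: [56=58], [57], [59].
Quotient map π: X → X/∼ sends 56 ↦ [56=58], 57 ↦ [57], 58 ↦ [56=58], 59 ↦ [59].
For each subset V ⊆ X/∼, compute π^{-1}(V) ⊆ X and check whether π^{-1}(V) ∈ τ. V is open in τ_Q iff π^{-1}(V) ∈ τ.
  V = {}: π^{-1}(V) = ∅ ∈ τ ✓.
  V = {[56=58]}: π^{-1}(V) = {56, 58} ∉ τ ✗.
  V = {[57]}: π^{-1}(V) = {57} ∉ τ ✗.
  V = {[56=58], [57]}: π^{-1}(V) = {56, 57, 58} ∉ τ ✗.
  V = {[59]}: π^{-1}(V) = {59} ∉ τ ✗.
  V = {[56=58], [59]}: π^{-1}(V) = {56, 58, 59} ∉ τ ✗.
  V = {[57], [59]}: π^{-1}(V) = {57, 59} ∉ τ ✗.
  V = {[56=58], [57], [59]}: π^{-1}(V) = {56, 57, 58, 59} ∈ τ ✓.
Open sets in the quotient: τ_Q = {{}, {[56=58], [57], [59]}} (2 elements).


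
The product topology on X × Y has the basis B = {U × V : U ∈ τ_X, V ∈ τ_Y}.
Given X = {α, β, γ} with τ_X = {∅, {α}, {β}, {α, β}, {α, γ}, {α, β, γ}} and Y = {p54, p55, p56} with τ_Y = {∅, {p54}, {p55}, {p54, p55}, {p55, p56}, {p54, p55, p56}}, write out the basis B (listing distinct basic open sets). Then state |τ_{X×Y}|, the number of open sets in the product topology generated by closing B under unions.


Basis B = {∅ × ∅, {α} × {p54}, {α} × {p55}, {β} × {p54}, {β} × {p55}, {α} × {p54, p55}, {α, β} × {p54}, {α, γ} × {p54}, {α} × {p55, p56}, {α, β} × {p55}, {α, γ} × {p55}, {β} × {p54, p55}, {β} × {p55, p56}, {α} × {p54, p55, p56}, {α, β, γ} × {p54}, {α, β, γ} × {p55}, {β} × {p54, p55, p56}, {α, β} × {p54, p55}, {α, γ} × {p54, p55}, {α, β} × {p55, p56}, {α, γ} × {p55, p56}, {α, β} × {p54, p55, p56}, {α, γ} × {p54, p55, p56}, {α, β, γ} × {p54, p55}, {α, β, γ} × {p55, p56}, {α, β, γ} × {p54, p55, p56}}; |τ_{X×Y}| = 108.

Enumerate products U × V with U ∈ τ_X, V ∈ τ_Y (deduplicated):
  ∅ × ∅ = {} (∅)
  {α} × {p54} = {(α,p54)}
  {α} × {p55} = {(α,p55)}
  {β} × {p54} = {(β,p54)}
  {β} × {p55} = {(β,p55)}
  {α} × {p54, p55} = {(α,p54), (α,p55)}
  {α, β} × {p54} = {(α,p54), (β,p54)}
  {α, γ} × {p54} = {(α,p54), (γ,p54)}
  {α} × {p55, p56} = {(α,p55), (α,p56)}
  {α, β} × {p55} = {(α,p55), (β,p55)}
  {α, γ} × {p55} = {(α,p55), (γ,p55)}
  {β} × {p54, p55} = {(β,p54), (β,p55)}
  {β} × {p55, p56} = {(β,p55), (β,p56)}
  {α} × {p54, p55, p56} = {(α,p54), (α,p55), (α,p56)}
  {α, β, γ} × {p54} = {(α,p54), (β,p54), (γ,p54)}
  {α, β, γ} × {p55} = {(α,p55), (β,p55), (γ,p55)}
  {β} × {p54, p55, p56} = {(β,p54), (β,p55), (β,p56)}
  {α, β} × {p54, p55} = {(α,p54), (α,p55), (β,p54), (β,p55)}
  {α, γ} × {p54, p55} = {(α,p54), (α,p55), (γ,p54), (γ,p55)}
  {α, β} × {p55, p56} = {(α,p55), (α,p56), (β,p55), (β,p56)}
  {α, γ} × {p55, p56} = {(α,p55), (α,p56), (γ,p55), (γ,p56)}
  {α, β} × {p54, p55, p56} = {(α,p54), (α,p55), (α,p56), (β,p54), (β,p55), (β,p56)}
  {α, γ} × {p54, p55, p56} = {(α,p54), (α,p55), (α,p56), (γ,p54), (γ,p55), (γ,p56)}
  {α, β, γ} × {p54, p55} = {(α,p54), (α,p55), (β,p54), (β,p55), (γ,p54), (γ,p55)}
  {α, β, γ} × {p55, p56} = {(α,p55), (α,p56), (β,p55), (β,p56), (γ,p55), (γ,p56)}
  {α, β, γ} × {p54, p55, p56} = {(α,p54), (α,p55), (α,p56), (β,p54), (β,p55), (β,p56), (γ,p54), (γ,p55), (γ,p56)}
These 26 distinct sets form the basis B.
Close under arbitrary unions to get τ_{X×Y}; counting gives |τ_{X×Y}| = 108.


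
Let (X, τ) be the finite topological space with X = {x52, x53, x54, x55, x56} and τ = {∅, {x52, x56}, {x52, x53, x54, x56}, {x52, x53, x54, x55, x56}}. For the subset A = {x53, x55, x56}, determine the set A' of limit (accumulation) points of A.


A' = {x52, x53, x54, x55}

For each x ∈ X, list the open sets U ∈ τ with x ∈ U, then check whether U ∩ (A ∖ {x}) ≠ ∅ for every such U.
  x = x52: opens ∋ x are {x52, x56}, {x52, x53, x54, x56}, {x52, x53, x54, x55, x56}; each meets A ∖ {x52}, so x IS a limit point.
  x = x53: opens ∋ x are {x52, x53, x54, x56}, {x52, x53, x54, x55, x56}; each meets A ∖ {x53}, so x IS a limit point.
  x = x54: opens ∋ x are {x52, x53, x54, x56}, {x52, x53, x54, x55, x56}; each meets A ∖ {x54}, so x IS a limit point.
  x = x55: opens ∋ x are {x52, x53, x54, x55, x56}; each meets A ∖ {x55}, so x IS a limit point.
  x = x56: open {x52, x56} ∋ x has {x52, x56} ∩ (A ∖ {x56}) = ∅, so x is NOT a limit point.
Collecting: A' = {x52, x53, x54, x55}.


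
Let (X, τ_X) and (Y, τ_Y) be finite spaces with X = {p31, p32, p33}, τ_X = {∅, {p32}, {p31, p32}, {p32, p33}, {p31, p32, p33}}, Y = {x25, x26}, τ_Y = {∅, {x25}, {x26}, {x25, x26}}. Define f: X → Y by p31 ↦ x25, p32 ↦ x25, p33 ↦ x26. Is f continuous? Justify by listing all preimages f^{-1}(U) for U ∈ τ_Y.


f is NOT continuous.

Compute f^{-1}(U) for each U ∈ τ_Y:
  U = ∅: f^{-1}(U) = ∅ ∈ τ_X ✓.
  U = {x25}: f^{-1}(U) = {p31, p32} ∈ τ_X ✓.
  U = {x26}: f^{-1}(U) = {p33} ∉ τ_X ✗.
  U = {x25, x26}: f^{-1}(U) = {p31, p32, p33} ∈ τ_X ✓.
Found U = {x26} with f^{-1}(U) = {p33} not in τ_X. Therefore f is NOT continuous.


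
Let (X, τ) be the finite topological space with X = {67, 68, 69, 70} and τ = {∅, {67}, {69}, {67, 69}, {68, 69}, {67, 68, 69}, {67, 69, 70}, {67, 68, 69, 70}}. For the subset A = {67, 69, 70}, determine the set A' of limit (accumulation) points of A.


A' = {68, 70}

For each x ∈ X, list the open sets U ∈ τ with x ∈ U, then check whether U ∩ (A ∖ {x}) ≠ ∅ for every such U.
  x = 67: open {67} ∋ x has {67} ∩ (A ∖ {67}) = ∅, so x is NOT a limit point.
  x = 68: opens ∋ x are {68, 69}, {67, 68, 69}, {67, 68, 69, 70}; each meets A ∖ {68}, so x IS a limit point.
  x = 69: open {69} ∋ x has {69} ∩ (A ∖ {69}) = ∅, so x is NOT a limit point.
  x = 70: opens ∋ x are {67, 69, 70}, {67, 68, 69, 70}; each meets A ∖ {70}, so x IS a limit point.
Collecting: A' = {68, 70}.


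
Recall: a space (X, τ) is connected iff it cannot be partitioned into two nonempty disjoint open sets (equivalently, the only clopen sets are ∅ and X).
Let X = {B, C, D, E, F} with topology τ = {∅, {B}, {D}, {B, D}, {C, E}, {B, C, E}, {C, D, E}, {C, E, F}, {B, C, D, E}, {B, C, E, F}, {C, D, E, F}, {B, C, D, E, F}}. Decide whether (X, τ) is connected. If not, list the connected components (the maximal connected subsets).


(X, τ) is disconnected; components = [{B}, {D}, {C, E, F}].

Find clopen sets (U ∈ τ with X ∖ U ∈ τ):
  U = ∅, X ∖ U = {B, C, D, E, F} — both open, so U is clopen.
  U = {B}, X ∖ U = {C, D, E, F} — both open, so U is clopen.
  U = {D}, X ∖ U = {B, C, E, F} — both open, so U is clopen.
  U = {B, D}, X ∖ U = {C, E, F} — both open, so U is clopen.
  U = {C, E, F}, X ∖ U = {B, D} — both open, so U is clopen.
  U = {B, C, E, F}, X ∖ U = {D} — both open, so U is clopen.
  U = {C, D, E, F}, X ∖ U = {B} — both open, so U is clopen.
  U = {B, C, D, E, F}, X ∖ U = ∅ — both open, so U is clopen.
Nontrivial clopen(s) exist: e.g. {D}. So (X, τ) is disconnected.
Compute connected components by grouping points that agree on all clopens:
  component: {B}
  component: {D}
  component: {C, E, F}


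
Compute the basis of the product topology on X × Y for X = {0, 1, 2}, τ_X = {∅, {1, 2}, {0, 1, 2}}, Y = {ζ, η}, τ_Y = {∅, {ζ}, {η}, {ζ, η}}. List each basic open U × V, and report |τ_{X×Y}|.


Basis B = {∅ × ∅, {1, 2} × {ζ}, {1, 2} × {η}, {0, 1, 2} × {ζ}, {0, 1, 2} × {η}, {1, 2} × {ζ, η}, {0, 1, 2} × {ζ, η}}; |τ_{X×Y}| = 9.

Enumerate products U × V with U ∈ τ_X, V ∈ τ_Y (deduplicated):
  ∅ × ∅ = {} (∅)
  {1, 2} × {ζ} = {(1,ζ), (2,ζ)}
  {1, 2} × {η} = {(1,η), (2,η)}
  {0, 1, 2} × {ζ} = {(0,ζ), (1,ζ), (2,ζ)}
  {0, 1, 2} × {η} = {(0,η), (1,η), (2,η)}
  {1, 2} × {ζ, η} = {(1,ζ), (1,η), (2,ζ), (2,η)}
  {0, 1, 2} × {ζ, η} = {(0,ζ), (0,η), (1,ζ), (1,η), (2,ζ), (2,η)}
These 7 distinct sets form the basis B.
Close under arbitrary unions to get τ_{X×Y}; counting gives |τ_{X×Y}| = 9.


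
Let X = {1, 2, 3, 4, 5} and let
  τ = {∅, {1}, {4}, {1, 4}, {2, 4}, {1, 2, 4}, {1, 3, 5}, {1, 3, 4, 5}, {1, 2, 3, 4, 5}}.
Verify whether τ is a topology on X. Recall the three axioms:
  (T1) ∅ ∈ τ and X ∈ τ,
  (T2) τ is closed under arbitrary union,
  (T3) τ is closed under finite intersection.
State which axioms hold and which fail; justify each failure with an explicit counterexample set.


τ IS a topology on X.

Axiom (T1): ∅ ∈ τ? Yes; X ∈ τ? Yes.
Axiom (T2/T3): check pairwise unions and intersections of members of τ.
All pairwise intersections and unions checked — each lies in τ. Therefore τ satisfies (T1), (T2), (T3): it IS a topology on X.


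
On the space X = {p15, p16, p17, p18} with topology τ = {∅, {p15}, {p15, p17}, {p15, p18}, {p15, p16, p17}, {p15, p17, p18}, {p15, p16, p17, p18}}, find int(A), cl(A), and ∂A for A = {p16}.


int(A) = ∅, cl(A) = {p16}, ∂A = {p16}.

Closed sets in (X, τ) are complements of opens:
  closed(X, τ) = {∅, {p16}, {p18}, {p16, p17}, {p16, p18}, {p16, p17, p18}, {p15, p16, p17, p18}}.
int(A) = ⋃ {U ∈ τ : U ⊆ A}. Opens contained in A: ∅.
Taking the union of these: int(A) = ∅.
cl(A) = ⋂ {C closed : A ⊆ C}. Closed sets containing A: {p16}, {p16, p17}, {p16, p18}, {p16, p17, p18}, {p15, p16, p17, p18}.
Intersecting these: cl(A) = {p16}.
∂A = cl(A) ∖ int(A) = {p16} ∖ ∅ = {p16}.


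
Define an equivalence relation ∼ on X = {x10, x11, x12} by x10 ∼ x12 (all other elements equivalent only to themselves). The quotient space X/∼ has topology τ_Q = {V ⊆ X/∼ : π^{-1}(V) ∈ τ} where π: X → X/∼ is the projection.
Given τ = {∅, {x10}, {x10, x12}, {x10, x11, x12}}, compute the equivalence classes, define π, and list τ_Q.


X/∼ = {[x10=x12], [x11]}; |τ_Q| = 3.

Equivalence classes: [x10=x12], [x11].
Quotient map π: X → X/∼ sends x10 ↦ [x10=x12], x11 ↦ [x11], x12 ↦ [x10=x12].
For each subset V ⊆ X/∼, compute π^{-1}(V) ⊆ X and check whether π^{-1}(V) ∈ τ. V is open in τ_Q iff π^{-1}(V) ∈ τ.
  V = {}: π^{-1}(V) = ∅ ∈ τ ✓.
  V = {[x10=x12]}: π^{-1}(V) = {x10, x12} ∈ τ ✓.
  V = {[x11]}: π^{-1}(V) = {x11} ∉ τ ✗.
  V = {[x10=x12], [x11]}: π^{-1}(V) = {x10, x11, x12} ∈ τ ✓.
Open sets in the quotient: τ_Q = {{}, {[x10=x12]}, {[x10=x12], [x11]}} (3 elements).


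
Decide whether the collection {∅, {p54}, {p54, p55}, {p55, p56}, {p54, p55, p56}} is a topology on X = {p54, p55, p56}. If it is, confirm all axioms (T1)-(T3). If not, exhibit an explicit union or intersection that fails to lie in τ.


τ is NOT a topology on X.

Axiom (T1): ∅ ∈ τ? Yes; X ∈ τ? Yes.
Axiom (T2/T3): check pairwise unions and intersections of members of τ.
Counterexample for (T3): {p54, p55} ∩ {p55, p56} = {p55} ∉ τ. Therefore τ is NOT a topology.


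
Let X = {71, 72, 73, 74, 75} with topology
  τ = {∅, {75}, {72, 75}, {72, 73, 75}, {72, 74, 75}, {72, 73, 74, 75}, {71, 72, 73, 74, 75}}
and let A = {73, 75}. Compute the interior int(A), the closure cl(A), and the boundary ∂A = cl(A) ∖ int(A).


int(A) = {75}, cl(A) = {71, 72, 73, 74, 75}, ∂A = {71, 72, 73, 74}.

Closed sets in (X, τ) are complements of opens:
  closed(X, τ) = {∅, {71}, {71, 73}, {71, 74}, {71, 73, 74}, {71, 72, 73, 74}, {71, 72, 73, 74, 75}}.
int(A) = ⋃ {U ∈ τ : U ⊆ A}. Opens contained in A: ∅, {75}.
Taking the union of these: int(A) = {75}.
cl(A) = ⋂ {C closed : A ⊆ C}. Closed sets containing A: {71, 72, 73, 74, 75}.
Intersecting these: cl(A) = {71, 72, 73, 74, 75}.
∂A = cl(A) ∖ int(A) = {71, 72, 73, 74, 75} ∖ {75} = {71, 72, 73, 74}.


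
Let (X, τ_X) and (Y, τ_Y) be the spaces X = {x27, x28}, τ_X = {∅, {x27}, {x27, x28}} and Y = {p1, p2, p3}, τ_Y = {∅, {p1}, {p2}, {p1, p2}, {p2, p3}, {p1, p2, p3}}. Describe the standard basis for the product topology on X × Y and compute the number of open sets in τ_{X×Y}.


Basis B = {∅ × ∅, {x27} × {p1}, {x27} × {p2}, {x27} × {p1, p2}, {x27, x28} × {p1}, {x27} × {p2, p3}, {x27, x28} × {p2}, {x27} × {p1, p2, p3}, {x27, x28} × {p1, p2}, {x27, x28} × {p2, p3}, {x27, x28} × {p1, p2, p3}}; |τ_{X×Y}| = 18.

Enumerate products U × V with U ∈ τ_X, V ∈ τ_Y (deduplicated):
  ∅ × ∅ = {} (∅)
  {x27} × {p1} = {(x27,p1)}
  {x27} × {p2} = {(x27,p2)}
  {x27} × {p1, p2} = {(x27,p1), (x27,p2)}
  {x27, x28} × {p1} = {(x27,p1), (x28,p1)}
  {x27} × {p2, p3} = {(x27,p2), (x27,p3)}
  {x27, x28} × {p2} = {(x27,p2), (x28,p2)}
  {x27} × {p1, p2, p3} = {(x27,p1), (x27,p2), (x27,p3)}
  {x27, x28} × {p1, p2} = {(x27,p1), (x27,p2), (x28,p1), (x28,p2)}
  {x27, x28} × {p2, p3} = {(x27,p2), (x27,p3), (x28,p2), (x28,p3)}
  {x27, x28} × {p1, p2, p3} = {(x27,p1), (x27,p2), (x27,p3), (x28,p1), (x28,p2), (x28,p3)}
These 11 distinct sets form the basis B.
Close under arbitrary unions to get τ_{X×Y}; counting gives |τ_{X×Y}| = 18.


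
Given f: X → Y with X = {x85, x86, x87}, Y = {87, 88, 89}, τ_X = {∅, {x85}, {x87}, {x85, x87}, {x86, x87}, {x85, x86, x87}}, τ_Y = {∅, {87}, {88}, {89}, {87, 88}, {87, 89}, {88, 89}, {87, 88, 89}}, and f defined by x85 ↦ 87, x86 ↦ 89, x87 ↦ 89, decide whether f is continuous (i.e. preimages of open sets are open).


f IS continuous.

Compute f^{-1}(U) for each U ∈ τ_Y:
  U = ∅: f^{-1}(U) = ∅ ∈ τ_X ✓.
  U = {87}: f^{-1}(U) = {x85} ∈ τ_X ✓.
  U = {88}: f^{-1}(U) = ∅ ∈ τ_X ✓.
  U = {89}: f^{-1}(U) = {x86, x87} ∈ τ_X ✓.
  U = {87, 88}: f^{-1}(U) = {x85} ∈ τ_X ✓.
  U = {87, 89}: f^{-1}(U) = {x85, x86, x87} ∈ τ_X ✓.
  U = {88, 89}: f^{-1}(U) = {x86, x87} ∈ τ_X ✓.
  U = {87, 88, 89}: f^{-1}(U) = {x85, x86, x87} ∈ τ_X ✓.
Every preimage lies in τ_X, so f IS continuous.


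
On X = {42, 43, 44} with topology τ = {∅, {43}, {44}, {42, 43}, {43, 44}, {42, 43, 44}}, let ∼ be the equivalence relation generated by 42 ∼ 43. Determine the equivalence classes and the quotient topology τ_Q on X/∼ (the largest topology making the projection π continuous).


X/∼ = {[42=43], [44]}; |τ_Q| = 4.

Equivalence classes: [42=43], [44].
Quotient map π: X → X/∼ sends 42 ↦ [42=43], 43 ↦ [42=43], 44 ↦ [44].
For each subset V ⊆ X/∼, compute π^{-1}(V) ⊆ X and check whether π^{-1}(V) ∈ τ. V is open in τ_Q iff π^{-1}(V) ∈ τ.
  V = {}: π^{-1}(V) = ∅ ∈ τ ✓.
  V = {[42=43]}: π^{-1}(V) = {42, 43} ∈ τ ✓.
  V = {[44]}: π^{-1}(V) = {44} ∈ τ ✓.
  V = {[42=43], [44]}: π^{-1}(V) = {42, 43, 44} ∈ τ ✓.
Open sets in the quotient: τ_Q = {{}, {[42=43]}, {[44]}, {[42=43], [44]}} (4 elements).


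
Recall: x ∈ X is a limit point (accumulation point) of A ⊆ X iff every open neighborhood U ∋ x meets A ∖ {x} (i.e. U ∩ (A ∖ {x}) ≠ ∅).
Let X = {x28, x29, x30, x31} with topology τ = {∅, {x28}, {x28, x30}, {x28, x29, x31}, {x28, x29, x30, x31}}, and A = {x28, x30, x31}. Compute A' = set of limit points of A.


A' = {x29, x30, x31}

For each x ∈ X, list the open sets U ∈ τ with x ∈ U, then check whether U ∩ (A ∖ {x}) ≠ ∅ for every such U.
  x = x28: open {x28} ∋ x has {x28} ∩ (A ∖ {x28}) = ∅, so x is NOT a limit point.
  x = x29: opens ∋ x are {x28, x29, x31}, {x28, x29, x30, x31}; each meets A ∖ {x29}, so x IS a limit point.
  x = x30: opens ∋ x are {x28, x30}, {x28, x29, x30, x31}; each meets A ∖ {x30}, so x IS a limit point.
  x = x31: opens ∋ x are {x28, x29, x31}, {x28, x29, x30, x31}; each meets A ∖ {x31}, so x IS a limit point.
Collecting: A' = {x29, x30, x31}.


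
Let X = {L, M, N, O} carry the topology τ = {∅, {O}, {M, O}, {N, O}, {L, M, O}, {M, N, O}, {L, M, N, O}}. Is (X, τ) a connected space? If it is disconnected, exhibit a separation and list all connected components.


(X, τ) is connected.

Find clopen sets (U ∈ τ with X ∖ U ∈ τ):
  U = ∅, X ∖ U = {L, M, N, O} — both open, so U is clopen.
  U = {L, M, N, O}, X ∖ U = ∅ — both open, so U is clopen.
Only trivial clopens (∅ and X) exist, so (X, τ) is connected.
Compute connected components by grouping points that agree on all clopens:
  component: {L, M, N, O}


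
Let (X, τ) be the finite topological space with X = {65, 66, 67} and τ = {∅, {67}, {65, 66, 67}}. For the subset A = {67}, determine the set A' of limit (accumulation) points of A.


A' = {65, 66}

For each x ∈ X, list the open sets U ∈ τ with x ∈ U, then check whether U ∩ (A ∖ {x}) ≠ ∅ for every such U.
  x = 65: opens ∋ x are {65, 66, 67}; each meets A ∖ {65}, so x IS a limit point.
  x = 66: opens ∋ x are {65, 66, 67}; each meets A ∖ {66}, so x IS a limit point.
  x = 67: open {67} ∋ x has {67} ∩ (A ∖ {67}) = ∅, so x is NOT a limit point.
Collecting: A' = {65, 66}.


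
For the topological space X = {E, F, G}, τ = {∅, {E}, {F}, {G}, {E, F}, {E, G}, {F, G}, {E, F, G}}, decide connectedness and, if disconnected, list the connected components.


(X, τ) is disconnected; components = [{E}, {F}, {G}].

Find clopen sets (U ∈ τ with X ∖ U ∈ τ):
  U = ∅, X ∖ U = {E, F, G} — both open, so U is clopen.
  U = {E}, X ∖ U = {F, G} — both open, so U is clopen.
  U = {F}, X ∖ U = {E, G} — both open, so U is clopen.
  U = {G}, X ∖ U = {E, F} — both open, so U is clopen.
  U = {E, F}, X ∖ U = {G} — both open, so U is clopen.
  U = {E, G}, X ∖ U = {F} — both open, so U is clopen.
  U = {F, G}, X ∖ U = {E} — both open, so U is clopen.
  U = {E, F, G}, X ∖ U = ∅ — both open, so U is clopen.
Nontrivial clopen(s) exist: e.g. {F}. So (X, τ) is disconnected.
Compute connected components by grouping points that agree on all clopens:
  component: {E}
  component: {F}
  component: {G}


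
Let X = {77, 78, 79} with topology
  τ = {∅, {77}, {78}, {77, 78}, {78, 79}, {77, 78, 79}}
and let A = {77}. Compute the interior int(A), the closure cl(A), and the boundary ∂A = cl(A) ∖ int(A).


int(A) = {77}, cl(A) = {77}, ∂A = ∅.

Closed sets in (X, τ) are complements of opens:
  closed(X, τ) = {∅, {77}, {79}, {77, 79}, {78, 79}, {77, 78, 79}}.
int(A) = ⋃ {U ∈ τ : U ⊆ A}. Opens contained in A: ∅, {77}.
Taking the union of these: int(A) = {77}.
cl(A) = ⋂ {C closed : A ⊆ C}. Closed sets containing A: {77}, {77, 79}, {77, 78, 79}.
Intersecting these: cl(A) = {77}.
∂A = cl(A) ∖ int(A) = {77} ∖ {77} = ∅.
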